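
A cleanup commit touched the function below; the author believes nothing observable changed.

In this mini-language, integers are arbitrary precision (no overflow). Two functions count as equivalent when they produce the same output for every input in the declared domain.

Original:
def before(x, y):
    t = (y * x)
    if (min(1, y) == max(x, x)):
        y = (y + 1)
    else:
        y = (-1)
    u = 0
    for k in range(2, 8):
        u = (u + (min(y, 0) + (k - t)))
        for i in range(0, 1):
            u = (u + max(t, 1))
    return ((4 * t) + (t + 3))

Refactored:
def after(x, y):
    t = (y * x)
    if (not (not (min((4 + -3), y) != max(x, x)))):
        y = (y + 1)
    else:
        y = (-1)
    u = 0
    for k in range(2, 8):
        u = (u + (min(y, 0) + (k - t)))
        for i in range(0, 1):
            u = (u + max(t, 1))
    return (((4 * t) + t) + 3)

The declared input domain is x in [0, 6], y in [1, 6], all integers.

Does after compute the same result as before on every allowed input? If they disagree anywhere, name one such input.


Equivalent. Whatever the rewrite altered, no input in the stated domain can expose a difference.
Across all 42 domain points the two functions coincide.
Spot check at x=4, y=1 — before: t = 4; (min(1, y) == max(x, x)) -> false; y = -1; u = 0; [k=2]; u = -3; [i=0]; u = 1; [k=3]; u = -1; [i=0]; u = 3; [k=4]; u = 2; [i=0]; u = 6; [k=5]; u = 6; [i=0]; u = 10; [k=6]; u = 11; [i=0]; u = 15; [k=7]; u = 17; [i=0]; u = 21; return 23. after: t = 4; (not (not (min((4 + -3), y) != max(x, x)))) -> true; y = 2; u = 0; [k=2]; u = -2; [i=0]; u = 2; [k=3]; u = 1; [i=0]; u = 5; [k=4]; u = 5; [i=0]; u = 9; [k=5]; u = 10; [i=0]; u = 14; [k=6]; u = 16; [i=0]; u = 20; [k=7]; u = 23; [i=0]; u = 27; return 23. Both give 23.
verdict: equivalent


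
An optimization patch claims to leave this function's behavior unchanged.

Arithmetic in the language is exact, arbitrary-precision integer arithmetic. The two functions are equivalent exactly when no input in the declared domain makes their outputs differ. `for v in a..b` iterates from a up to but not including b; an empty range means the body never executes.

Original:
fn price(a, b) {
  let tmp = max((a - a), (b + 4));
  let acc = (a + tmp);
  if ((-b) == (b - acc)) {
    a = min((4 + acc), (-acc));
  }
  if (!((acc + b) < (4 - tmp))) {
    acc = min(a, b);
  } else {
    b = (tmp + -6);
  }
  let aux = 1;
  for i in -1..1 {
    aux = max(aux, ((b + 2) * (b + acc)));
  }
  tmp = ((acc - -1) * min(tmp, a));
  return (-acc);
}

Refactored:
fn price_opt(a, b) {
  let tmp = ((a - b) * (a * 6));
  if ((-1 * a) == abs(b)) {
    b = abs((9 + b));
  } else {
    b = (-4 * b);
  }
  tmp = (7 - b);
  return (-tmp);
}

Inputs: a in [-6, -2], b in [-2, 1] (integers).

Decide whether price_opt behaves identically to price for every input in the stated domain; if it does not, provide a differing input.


Not equivalent: a=-6, b=-2 separates them (4 vs 1).
price: tmp = 2; acc = -4; ((-b) == (b - acc)) -> true; a = 0; (!((acc + b) < (4 - tmp))) -> false; b = -4; aux = 1; [i=-1]; aux = 16; [i=0]; aux = 16; tmp = 0; return 4
price_opt: tmp = 144; ((-1 * a) == abs(b)) -> false; b = 8; tmp = -1; return 1
verdict: not equivalent; witness: a=-6, b=-2


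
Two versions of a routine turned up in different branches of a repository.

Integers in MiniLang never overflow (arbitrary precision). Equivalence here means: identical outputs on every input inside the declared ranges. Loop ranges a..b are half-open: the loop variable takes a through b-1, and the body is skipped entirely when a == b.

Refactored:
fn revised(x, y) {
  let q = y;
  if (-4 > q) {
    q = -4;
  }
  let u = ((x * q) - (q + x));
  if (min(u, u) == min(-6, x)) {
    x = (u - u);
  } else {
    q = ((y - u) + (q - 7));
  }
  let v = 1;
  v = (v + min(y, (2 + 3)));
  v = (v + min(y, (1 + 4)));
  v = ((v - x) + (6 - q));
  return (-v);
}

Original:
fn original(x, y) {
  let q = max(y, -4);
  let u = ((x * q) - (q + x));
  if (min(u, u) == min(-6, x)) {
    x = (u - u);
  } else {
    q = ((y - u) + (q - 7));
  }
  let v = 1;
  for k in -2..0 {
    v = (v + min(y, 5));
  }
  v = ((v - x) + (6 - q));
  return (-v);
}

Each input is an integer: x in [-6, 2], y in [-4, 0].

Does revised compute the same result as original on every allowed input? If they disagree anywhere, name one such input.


Reading the diff, among the changes: loop structure differs, branching structure differs, constant usage differs, min/max/abs usage differs, local variable names differ, arithmetic usage differs, statement counts differ, comparison usage differs.
As a probe, take x=2, y=-2: original runs q := -2 | u := -4 | (min(u, u) == min(-6, x)): false | q := -7 | v := 1 | iter k=-2: | v := -1 | iter k=-1: | v := -3 | v := 8 | result -8; revised runs q := -2 | (-4 > q): false | u := -4 | (min(u, u) == min(-6, x)): false | q := -7 | v := 1 | v := -1 | v := -3 | v := 8 | result -8; both end at -8.
Checked all 45 inputs in the declared domain: the outputs agree on every one.
verdict: equivalent


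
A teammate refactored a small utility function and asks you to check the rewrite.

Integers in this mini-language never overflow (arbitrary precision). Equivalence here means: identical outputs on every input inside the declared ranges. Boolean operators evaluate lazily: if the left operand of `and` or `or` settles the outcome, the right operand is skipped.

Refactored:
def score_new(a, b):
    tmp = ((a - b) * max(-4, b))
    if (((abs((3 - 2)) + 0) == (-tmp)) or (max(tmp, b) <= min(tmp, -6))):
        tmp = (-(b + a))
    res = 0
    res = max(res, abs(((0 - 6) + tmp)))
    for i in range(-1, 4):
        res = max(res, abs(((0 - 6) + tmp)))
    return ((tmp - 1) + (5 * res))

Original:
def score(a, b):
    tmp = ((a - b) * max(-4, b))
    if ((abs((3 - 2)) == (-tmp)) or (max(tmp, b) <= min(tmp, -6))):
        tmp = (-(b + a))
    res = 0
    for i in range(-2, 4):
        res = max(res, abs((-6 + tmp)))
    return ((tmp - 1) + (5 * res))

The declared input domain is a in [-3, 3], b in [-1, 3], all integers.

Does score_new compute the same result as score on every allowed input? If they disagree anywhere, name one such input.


Behavior is preserved: although statement counts differ; also min/max/abs usage differs; also arithmetic usage differs; also constant usage differs; also loop structure differs, the outputs never diverge.
Spot check at a=3, b=1 — score: tmp = 2; ((abs((3 - 2)) == (-tmp)) or (max(tmp, b) <= min(tmp, -6))) -> false; res = 0; [i=-2]; res = 4; [i=-1]; res = 4; [i=0]; res = 4; [i=1]; res = 4; [i=2]; res = 4; [i=3]; res = 4; return 21. score_new: tmp = 2; (((abs((3 - 2)) + 0) == (-tmp)) or (max(tmp, b) <= min(tmp, -6))) -> false; res = 0; res = 4; [i=-1]; res = 4; [i=0]; res = 4; [i=1]; res = 4; [i=2]; res = 4; [i=3]; res = 4; return 21. Both give 21.
Every one of the 35 inputs gives matching results.
verdict: equivalent


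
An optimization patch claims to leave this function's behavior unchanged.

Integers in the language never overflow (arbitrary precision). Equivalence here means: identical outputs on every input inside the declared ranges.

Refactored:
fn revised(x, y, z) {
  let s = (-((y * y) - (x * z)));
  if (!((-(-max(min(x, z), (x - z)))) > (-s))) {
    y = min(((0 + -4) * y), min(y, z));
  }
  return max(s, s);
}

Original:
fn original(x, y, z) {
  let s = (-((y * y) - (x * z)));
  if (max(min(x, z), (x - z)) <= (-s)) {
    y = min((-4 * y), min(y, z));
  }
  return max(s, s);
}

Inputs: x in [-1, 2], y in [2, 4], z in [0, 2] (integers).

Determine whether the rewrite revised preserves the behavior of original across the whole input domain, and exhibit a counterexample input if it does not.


Differences: comparison usage differs; and arithmetic usage differs; and boolean connective usage differs; and constant usage differs — yet all 36 inputs agree.
verdict: equivalent


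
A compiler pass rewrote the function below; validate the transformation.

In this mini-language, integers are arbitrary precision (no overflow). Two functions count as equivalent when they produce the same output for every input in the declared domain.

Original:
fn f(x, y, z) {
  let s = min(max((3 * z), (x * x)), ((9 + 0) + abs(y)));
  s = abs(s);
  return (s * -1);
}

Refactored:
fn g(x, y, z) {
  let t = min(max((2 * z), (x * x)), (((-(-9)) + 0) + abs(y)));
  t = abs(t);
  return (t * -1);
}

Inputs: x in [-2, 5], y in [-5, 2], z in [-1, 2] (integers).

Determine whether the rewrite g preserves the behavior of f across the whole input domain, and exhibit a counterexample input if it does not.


There is a counterexample at x=-2, y=-5, z=2: -6 on one side, -4 on the other.
f: s = 6; s = 6; return -6
g: t = 4; t = 4; return -4
verdict: not equivalent; witness: x=-2, y=-5, z=2


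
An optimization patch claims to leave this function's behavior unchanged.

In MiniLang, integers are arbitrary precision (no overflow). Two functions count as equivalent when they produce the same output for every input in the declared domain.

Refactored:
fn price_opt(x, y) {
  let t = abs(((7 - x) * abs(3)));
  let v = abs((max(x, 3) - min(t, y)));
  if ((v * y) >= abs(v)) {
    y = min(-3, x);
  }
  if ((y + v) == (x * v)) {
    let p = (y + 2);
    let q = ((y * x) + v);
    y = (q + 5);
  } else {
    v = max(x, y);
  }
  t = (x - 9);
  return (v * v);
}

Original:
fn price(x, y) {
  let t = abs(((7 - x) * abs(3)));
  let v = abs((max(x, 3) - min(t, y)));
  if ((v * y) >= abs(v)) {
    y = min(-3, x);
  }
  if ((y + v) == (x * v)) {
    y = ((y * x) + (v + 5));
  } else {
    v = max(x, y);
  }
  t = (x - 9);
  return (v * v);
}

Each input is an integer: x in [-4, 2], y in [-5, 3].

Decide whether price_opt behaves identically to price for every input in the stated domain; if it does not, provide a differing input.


This is a faithful refactor — statement counts differ, and arithmetic usage differs, and constant usage differs, and local variable names differ, but the computed results match everywhere.
One worked example (x=0, y=3) — price: t becomes 21; next v becomes 0; next ((v * y) >= abs(v)) evaluates to true; next y becomes -3; next ((y + v) == (x * v)) evaluates to false; next v becomes 0; next t becomes -9; next final value 0; price_opt: t becomes 21; next v becomes 0; next ((v * y) >= abs(v)) evaluates to true; next y becomes -3; next ((y + v) == (x * v)) evaluates to false; next v becomes 0; next t becomes -9; next final value 0; agreement on 0.
Across all 63 domain points the two functions coincide.
verdict: equivalent


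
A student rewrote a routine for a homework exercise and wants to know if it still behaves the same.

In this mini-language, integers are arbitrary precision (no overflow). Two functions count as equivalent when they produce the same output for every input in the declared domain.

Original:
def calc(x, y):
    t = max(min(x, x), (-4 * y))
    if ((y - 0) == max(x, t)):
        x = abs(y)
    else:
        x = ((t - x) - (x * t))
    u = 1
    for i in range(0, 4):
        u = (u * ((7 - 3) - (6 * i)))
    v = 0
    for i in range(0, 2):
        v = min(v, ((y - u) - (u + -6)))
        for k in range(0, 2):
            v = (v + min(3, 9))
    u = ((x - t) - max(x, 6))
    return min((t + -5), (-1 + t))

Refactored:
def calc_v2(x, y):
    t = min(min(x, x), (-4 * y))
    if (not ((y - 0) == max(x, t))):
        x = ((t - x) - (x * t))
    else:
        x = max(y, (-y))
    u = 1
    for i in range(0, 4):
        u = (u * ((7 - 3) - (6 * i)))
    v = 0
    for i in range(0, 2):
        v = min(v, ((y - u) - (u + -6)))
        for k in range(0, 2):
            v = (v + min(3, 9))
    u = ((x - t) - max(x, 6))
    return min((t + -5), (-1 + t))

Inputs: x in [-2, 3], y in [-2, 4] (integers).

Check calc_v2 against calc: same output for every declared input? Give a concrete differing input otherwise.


Evaluate both at x=-2, y=-2.
calc: t := 8 | ((y - 0) == max(x, t)): false | x := 26 | u := 1 | iter i=0: | u := 4 | iter i=1: | u := -8 | iter i=2: | u := 64 | iter i=3: | u := -896 | v := 0 | iter i=0: | v := 0 | iter k=0: | v := 3 | iter k=1: | v := 6 | iter i=1: | v := 6 | iter k=0: | v := 9 | iter k=1: | v := 12 | u := -8 | result 3
calc_v2: t := -2 | (not ((y - 0) == max(x, t))): false | x := 2 | u := 1 | iter i=0: | u := 4 | iter i=1: | u := -8 | iter i=2: | u := 64 | iter i=3: | u := -896 | v := 0 | iter i=0: | v := 0 | iter k=0: | v := 3 | iter k=1: | v := 6 | iter i=1: | v := 6 | iter k=0: | v := 9 | iter k=1: | v := 12 | u := -2 | result -7
3 != -7, so the rewrite changes behavior.
verdict: not equivalent; witness: x=-2, y=-2


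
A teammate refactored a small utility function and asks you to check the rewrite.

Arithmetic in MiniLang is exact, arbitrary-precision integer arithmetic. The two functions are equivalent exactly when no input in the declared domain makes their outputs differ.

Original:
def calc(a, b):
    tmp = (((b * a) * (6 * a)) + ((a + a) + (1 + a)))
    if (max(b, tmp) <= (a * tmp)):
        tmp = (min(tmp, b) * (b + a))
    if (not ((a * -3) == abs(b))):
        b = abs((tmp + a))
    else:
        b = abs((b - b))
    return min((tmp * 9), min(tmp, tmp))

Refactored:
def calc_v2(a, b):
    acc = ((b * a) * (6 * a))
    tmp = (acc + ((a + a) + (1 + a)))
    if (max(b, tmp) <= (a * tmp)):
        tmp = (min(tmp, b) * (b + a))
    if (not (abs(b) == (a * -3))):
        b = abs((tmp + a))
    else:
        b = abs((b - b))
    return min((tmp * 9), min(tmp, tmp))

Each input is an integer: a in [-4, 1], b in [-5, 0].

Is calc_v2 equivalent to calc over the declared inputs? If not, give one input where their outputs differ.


Behavior is preserved: although local variable names differ, statement counts differ, the outputs never diverge.
Tracing a=1, b=-1: calc: tmp=-2, then (max(b, tmp) <= (a * tmp)) is false, then (not ((a * -3) == abs(b))) is true, then b=1, then returns -18 | calc_v2: acc=-6, then tmp=-2, then (max(b, tmp) <= (a * tmp)) is false, then (not (abs(b) == (a * -3))) is true, then b=1, then returns -18 — matching result -18.
Sweeping the whole domain (36 inputs) finds no disagreement.
verdict: equivalent


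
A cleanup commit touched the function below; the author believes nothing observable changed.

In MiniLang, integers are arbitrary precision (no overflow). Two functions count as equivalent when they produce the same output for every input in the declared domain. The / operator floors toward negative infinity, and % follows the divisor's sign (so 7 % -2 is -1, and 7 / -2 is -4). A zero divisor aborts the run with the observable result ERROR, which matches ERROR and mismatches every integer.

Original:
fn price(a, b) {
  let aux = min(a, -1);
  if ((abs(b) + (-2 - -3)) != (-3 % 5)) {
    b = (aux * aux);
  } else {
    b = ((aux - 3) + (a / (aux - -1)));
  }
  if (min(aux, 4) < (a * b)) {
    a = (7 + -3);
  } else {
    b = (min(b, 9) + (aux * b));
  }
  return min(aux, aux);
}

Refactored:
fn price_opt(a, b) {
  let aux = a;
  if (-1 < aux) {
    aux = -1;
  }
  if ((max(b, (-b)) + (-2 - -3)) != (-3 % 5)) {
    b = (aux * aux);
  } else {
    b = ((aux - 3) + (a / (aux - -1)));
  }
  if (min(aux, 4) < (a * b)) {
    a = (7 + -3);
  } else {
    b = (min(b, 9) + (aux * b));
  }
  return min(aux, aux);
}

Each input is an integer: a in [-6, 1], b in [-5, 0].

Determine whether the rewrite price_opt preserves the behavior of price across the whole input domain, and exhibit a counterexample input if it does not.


Side by side, the visible changes include: constant usage differs; also statement counts differ; also branching structure differs; also min/max/abs usage differs; also comparison usage differs.
Spot check at a=0, b=-2 — price: aux = -1; ((abs(b) + (-2 - -3)) != (-3 % 5)) -> true; b = 1; (min(aux, 4) < (a * b)) -> true; a = 4; return -1. price_opt: aux = 0; (-1 < aux) -> true; aux = -1; ((max(b, (-b)) + (-2 - -3)) != (-3 % 5)) -> true; b = 1; (min(aux, 4) < (a * b)) -> true; a = 4; return -1. Both give -1.
Sweeping the whole domain (48 inputs) finds no disagreement.
verdict: equivalent


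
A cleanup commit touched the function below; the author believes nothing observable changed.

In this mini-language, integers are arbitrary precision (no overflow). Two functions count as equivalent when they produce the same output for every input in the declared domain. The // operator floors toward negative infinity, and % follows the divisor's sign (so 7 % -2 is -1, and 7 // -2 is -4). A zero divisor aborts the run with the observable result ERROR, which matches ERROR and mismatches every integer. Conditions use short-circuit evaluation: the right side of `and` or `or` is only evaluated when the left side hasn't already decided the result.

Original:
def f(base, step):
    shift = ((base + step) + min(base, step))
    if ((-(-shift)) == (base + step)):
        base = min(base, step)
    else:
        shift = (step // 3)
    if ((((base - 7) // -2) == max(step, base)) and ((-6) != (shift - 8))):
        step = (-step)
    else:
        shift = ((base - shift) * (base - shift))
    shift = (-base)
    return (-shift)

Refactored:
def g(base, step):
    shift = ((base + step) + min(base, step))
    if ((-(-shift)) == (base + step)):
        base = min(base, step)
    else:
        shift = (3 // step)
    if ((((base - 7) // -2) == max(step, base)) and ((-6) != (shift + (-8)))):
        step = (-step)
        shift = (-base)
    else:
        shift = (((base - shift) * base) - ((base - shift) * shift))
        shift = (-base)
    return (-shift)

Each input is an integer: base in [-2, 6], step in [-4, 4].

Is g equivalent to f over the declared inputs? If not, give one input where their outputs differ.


Run the pair on base=-2, step=0.
f: shift = -4; ((-(-shift)) == (base + step)) -> false; shift = 0; ((((base - 7) // -2) == max(step, base)) and ((-6) != (shift - 8))) -> false; shift = 4; shift = 2; return -2
g: shift = -4; ((-(-shift)) == (base + step)) -> false; division by zero -> ERROR
-2 against ERROR: the behavior changed.
verdict: not equivalent; witness: base=-2, step=0


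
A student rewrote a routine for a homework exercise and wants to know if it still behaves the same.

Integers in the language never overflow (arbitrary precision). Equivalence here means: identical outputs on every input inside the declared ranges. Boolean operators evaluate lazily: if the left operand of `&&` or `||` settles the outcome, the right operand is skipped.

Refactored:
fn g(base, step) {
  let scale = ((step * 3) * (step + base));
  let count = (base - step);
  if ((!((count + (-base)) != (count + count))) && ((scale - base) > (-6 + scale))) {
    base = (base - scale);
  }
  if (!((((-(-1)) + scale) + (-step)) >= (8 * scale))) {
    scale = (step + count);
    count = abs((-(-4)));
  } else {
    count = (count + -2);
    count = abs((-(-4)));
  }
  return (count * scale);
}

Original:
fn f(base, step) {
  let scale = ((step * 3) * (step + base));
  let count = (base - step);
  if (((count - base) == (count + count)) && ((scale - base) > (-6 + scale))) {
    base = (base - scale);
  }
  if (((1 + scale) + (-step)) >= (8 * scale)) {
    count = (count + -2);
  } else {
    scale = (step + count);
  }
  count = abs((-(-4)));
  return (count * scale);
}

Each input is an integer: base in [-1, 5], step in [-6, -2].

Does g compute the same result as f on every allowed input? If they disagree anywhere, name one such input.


Differences: arithmetic usage differs, min/max/abs usage differs, statement counts differ, comparison usage differs, constant usage differs, boolean connective usage differs — yet all 35 inputs agree.
verdict: equivalent


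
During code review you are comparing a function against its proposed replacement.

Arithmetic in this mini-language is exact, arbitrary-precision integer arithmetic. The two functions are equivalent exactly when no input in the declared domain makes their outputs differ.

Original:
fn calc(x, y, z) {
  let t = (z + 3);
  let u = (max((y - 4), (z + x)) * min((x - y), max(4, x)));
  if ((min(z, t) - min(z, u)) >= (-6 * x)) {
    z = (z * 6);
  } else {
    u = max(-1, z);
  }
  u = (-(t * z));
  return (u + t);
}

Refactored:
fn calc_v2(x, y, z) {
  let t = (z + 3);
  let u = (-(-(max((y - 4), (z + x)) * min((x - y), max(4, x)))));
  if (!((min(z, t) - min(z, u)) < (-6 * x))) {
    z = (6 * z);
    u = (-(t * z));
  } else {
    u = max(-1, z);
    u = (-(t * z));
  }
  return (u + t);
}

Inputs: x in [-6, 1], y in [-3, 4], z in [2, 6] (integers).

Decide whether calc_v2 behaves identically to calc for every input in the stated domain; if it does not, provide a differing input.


Behavior is preserved: although boolean connective usage differs, comparison usage differs, statement counts differ, arithmetic usage differs, the outputs never diverge.
Tracing x=-6, y=-1, z=4: calc: t becomes 7; next u becomes 10; next ((min(z, t) - min(z, u)) >= (-6 * x)) evaluates to false; next u becomes 4; next u becomes -28; next final value -21 | calc_v2: t becomes 7; next u becomes 10; next (!((min(z, t) - min(z, u)) < (-6 * x))) evaluates to false; next u becomes 4; next u becomes -28; next final value -21 — matching result -21.
Checked all 320 inputs in the declared domain: the outputs agree on every one.
verdict: equivalent


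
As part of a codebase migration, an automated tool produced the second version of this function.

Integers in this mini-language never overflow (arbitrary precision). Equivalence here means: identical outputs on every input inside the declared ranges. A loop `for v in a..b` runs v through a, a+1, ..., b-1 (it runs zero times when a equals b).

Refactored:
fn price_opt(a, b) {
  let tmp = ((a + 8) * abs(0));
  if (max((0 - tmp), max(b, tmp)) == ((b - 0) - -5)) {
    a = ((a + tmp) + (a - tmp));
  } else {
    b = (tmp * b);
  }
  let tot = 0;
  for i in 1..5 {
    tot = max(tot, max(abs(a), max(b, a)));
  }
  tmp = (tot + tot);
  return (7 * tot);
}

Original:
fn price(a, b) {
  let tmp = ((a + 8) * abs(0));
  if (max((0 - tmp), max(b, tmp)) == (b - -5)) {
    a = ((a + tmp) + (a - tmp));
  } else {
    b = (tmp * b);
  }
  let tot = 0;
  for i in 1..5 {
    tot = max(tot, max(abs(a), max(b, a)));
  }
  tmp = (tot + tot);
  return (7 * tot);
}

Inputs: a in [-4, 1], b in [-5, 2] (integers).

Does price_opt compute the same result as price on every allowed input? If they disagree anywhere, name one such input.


Side by side, the visible changes include: constant usage differs; also arithmetic usage differs.
Spot check at a=-2, b=-3 — price: tmp = 0; (max((0 - tmp), max(b, tmp)) == (b - -5)) -> false; b = 0; tot = 0; [i=1]; tot = 2; [i=2]; tot = 2; [i=3]; tot = 2; [i=4]; tot = 2; tmp = 4; return 14. price_opt: tmp = 0; (max((0 - tmp), max(b, tmp)) == ((b - 0) - -5)) -> false; b = 0; tot = 0; [i=1]; tot = 2; [i=2]; tot = 2; [i=3]; tot = 2; [i=4]; tot = 2; tmp = 4; return 14. Both give 14.
Checked all 48 inputs in the declared domain: the outputs agree on every one.
verdict: equivalent


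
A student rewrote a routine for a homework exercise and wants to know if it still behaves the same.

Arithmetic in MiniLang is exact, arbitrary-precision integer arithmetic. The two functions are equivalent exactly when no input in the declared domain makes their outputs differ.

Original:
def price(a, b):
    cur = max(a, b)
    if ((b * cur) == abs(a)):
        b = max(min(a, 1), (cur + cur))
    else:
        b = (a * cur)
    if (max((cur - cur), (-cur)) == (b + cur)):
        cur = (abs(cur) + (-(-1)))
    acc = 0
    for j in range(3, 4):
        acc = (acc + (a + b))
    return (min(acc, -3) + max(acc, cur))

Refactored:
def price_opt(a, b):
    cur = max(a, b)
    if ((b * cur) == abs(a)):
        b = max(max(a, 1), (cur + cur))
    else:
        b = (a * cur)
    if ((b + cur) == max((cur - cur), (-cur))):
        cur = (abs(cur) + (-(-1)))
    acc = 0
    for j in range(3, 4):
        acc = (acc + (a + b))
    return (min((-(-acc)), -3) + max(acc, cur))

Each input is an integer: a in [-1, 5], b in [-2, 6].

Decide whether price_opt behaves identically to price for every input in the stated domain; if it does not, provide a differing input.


On input a=-1, b=-1, price returns -4 while price_opt returns -3.
verdict: not equivalent; witness: a=-1, b=-1


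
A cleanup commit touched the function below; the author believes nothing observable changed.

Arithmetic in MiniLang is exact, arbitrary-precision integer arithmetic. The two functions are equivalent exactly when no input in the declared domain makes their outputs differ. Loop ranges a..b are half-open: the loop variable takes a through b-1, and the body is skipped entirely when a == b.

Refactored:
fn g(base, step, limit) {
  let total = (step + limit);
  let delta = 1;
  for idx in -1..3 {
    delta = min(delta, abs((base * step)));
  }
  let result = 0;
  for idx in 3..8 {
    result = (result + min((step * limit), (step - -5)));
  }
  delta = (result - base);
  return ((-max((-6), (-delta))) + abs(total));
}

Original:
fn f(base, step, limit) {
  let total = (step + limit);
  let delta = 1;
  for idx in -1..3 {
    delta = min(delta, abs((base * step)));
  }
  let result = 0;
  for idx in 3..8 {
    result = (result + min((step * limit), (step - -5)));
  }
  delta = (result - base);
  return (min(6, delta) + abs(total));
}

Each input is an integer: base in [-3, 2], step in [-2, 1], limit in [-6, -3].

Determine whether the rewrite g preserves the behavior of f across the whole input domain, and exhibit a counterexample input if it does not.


The two are interchangeable: min/max/abs usage differs, and every declared input agrees.
One worked example (base=-2, step=0, limit=-3) — f: total becomes -3; next delta becomes 1; next at idx=-1:; next delta becomes 0; next at idx=0:; next delta becomes 0; next at idx=1:; next delta becomes 0; next at idx=2:; next delta becomes 0; next result becomes 0; next at idx=3:; next result becomes 0; next at idx=4:; next result becomes 0; next at idx=5:; next result becomes 0; next at idx=6:; next result becomes 0; next at idx=7:; next result becomes 0; next delta becomes 2; next final value 5; g: total becomes -3; next delta becomes 1; next at idx=-1:; next delta becomes 0; next at idx=0:; next delta becomes 0; next at idx=1:; next delta becomes 0; next at idx=2:; next delta becomes 0; next result becomes 0; next at idx=3:; next result becomes 0; next at idx=4:; next result becomes 0; next at idx=5:; next result becomes 0; next at idx=6:; next result becomes 0; next at idx=7:; next result becomes 0; next delta becomes 2; next final value 5; agreement on 5.
Checked all 96 inputs in the declared domain: the outputs agree on every one.
verdict: equivalent


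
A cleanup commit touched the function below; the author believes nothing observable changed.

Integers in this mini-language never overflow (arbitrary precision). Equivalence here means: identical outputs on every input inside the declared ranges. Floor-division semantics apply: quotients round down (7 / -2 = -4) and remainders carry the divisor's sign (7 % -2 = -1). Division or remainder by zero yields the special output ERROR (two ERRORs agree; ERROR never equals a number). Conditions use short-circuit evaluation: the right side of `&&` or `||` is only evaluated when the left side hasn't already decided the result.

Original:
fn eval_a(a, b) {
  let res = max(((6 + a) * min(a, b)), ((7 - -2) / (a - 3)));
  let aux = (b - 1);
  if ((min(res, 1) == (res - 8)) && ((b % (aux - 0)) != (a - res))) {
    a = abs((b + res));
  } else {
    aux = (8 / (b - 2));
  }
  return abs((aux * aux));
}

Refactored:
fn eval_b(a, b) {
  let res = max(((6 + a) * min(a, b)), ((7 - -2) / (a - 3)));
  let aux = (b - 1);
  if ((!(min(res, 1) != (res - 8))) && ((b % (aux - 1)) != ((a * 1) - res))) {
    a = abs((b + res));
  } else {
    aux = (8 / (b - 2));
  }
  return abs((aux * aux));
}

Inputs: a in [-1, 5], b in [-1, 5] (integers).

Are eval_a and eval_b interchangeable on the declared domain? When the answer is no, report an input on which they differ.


The suspicious edit (`0` became `1`) never changes the result for any input inside the declared domain; all 49 inputs agree.
verdict: equivalent


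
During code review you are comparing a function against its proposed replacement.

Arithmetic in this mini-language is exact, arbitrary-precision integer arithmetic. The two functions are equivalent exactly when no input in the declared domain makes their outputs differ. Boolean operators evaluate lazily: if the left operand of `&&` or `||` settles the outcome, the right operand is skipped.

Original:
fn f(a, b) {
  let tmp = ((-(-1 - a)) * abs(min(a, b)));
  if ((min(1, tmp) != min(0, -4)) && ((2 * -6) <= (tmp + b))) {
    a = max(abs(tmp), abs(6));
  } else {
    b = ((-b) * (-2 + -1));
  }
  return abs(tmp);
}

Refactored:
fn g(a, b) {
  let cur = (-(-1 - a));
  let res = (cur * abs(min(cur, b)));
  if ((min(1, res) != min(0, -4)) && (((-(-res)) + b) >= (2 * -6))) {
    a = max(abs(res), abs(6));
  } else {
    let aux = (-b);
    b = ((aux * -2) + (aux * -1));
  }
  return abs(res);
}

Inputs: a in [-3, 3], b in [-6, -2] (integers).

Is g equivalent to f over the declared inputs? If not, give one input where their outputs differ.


Input a=-3, b=-2: 6 from f versus 4 from g.
verdict: not equivalent; witness: a=-3, b=-2


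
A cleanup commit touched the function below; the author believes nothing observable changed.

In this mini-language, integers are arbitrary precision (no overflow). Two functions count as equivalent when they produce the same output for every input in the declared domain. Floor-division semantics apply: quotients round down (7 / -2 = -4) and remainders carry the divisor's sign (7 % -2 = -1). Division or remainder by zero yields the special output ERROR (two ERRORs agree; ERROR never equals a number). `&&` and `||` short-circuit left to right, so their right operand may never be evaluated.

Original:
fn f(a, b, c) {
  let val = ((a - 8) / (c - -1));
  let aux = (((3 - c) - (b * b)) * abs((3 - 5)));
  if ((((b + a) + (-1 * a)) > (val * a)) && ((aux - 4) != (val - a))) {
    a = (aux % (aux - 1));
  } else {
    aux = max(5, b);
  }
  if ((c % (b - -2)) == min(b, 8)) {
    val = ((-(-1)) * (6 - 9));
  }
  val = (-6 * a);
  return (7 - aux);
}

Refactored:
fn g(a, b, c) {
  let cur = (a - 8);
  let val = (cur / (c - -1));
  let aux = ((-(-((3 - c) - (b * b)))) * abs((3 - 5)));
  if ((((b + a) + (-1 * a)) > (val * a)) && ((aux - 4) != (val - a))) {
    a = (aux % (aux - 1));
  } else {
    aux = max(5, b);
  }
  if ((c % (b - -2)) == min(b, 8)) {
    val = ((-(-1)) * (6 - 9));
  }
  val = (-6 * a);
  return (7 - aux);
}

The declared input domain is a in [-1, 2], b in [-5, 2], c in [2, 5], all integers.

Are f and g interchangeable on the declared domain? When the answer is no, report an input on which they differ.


The two are interchangeable: statement counts differ; also local variable names differ, and every declared input agrees.
As a probe, take a=2, b=-3, c=4: f runs val = -2; aux = -20; ((((b + a) + (-1 * a)) > (val * a)) && ((aux - 4) != (val - a))) -> true; a = -20; ((c % (b - -2)) == min(b, 8)) -> false; val = 120; return 27; g runs cur = -6; val = -2; aux = -20; ((((b + a) + (-1 * a)) > (val * a)) && ((aux - 4) != (val - a))) -> true; a = -20; ((c % (b - -2)) == min(b, 8)) -> false; val = 120; return 27; both end at 27.
An exhaustive pass over the 128 declared inputs shows identical outputs.
verdict: equivalent


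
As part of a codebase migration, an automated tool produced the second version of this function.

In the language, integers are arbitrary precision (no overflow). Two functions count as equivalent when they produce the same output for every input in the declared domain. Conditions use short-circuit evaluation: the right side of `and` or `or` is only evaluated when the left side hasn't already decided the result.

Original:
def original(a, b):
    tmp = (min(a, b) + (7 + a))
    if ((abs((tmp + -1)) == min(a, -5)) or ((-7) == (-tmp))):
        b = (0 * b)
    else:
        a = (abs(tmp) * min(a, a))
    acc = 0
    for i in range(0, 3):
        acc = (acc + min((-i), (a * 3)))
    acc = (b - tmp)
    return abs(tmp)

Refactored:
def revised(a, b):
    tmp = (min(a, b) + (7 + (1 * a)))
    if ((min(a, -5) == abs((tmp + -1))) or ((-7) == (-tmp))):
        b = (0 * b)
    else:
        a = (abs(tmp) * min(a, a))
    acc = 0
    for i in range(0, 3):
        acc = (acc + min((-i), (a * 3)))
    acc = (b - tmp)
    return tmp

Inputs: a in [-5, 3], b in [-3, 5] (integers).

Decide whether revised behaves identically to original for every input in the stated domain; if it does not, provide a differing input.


Not equivalent: a=-5, b=-3 separates them (3 vs -3).
original: tmp = -3; ((abs((tmp + -1)) == min(a, -5)) or ((-7) == (-tmp))) -> false; a = -15; acc = 0; [i=0]; acc = -45; [i=1]; acc = -90; [i=2]; acc = -135; acc = 0; return 3
revised: tmp = -3; ((min(a, -5) == abs((tmp + -1))) or ((-7) == (-tmp))) -> false; a = -15; acc = 0; [i=0]; acc = -45; [i=1]; acc = -90; [i=2]; acc = -135; acc = 0; return -3
verdict: not equivalent; witness: a=-5, b=-3


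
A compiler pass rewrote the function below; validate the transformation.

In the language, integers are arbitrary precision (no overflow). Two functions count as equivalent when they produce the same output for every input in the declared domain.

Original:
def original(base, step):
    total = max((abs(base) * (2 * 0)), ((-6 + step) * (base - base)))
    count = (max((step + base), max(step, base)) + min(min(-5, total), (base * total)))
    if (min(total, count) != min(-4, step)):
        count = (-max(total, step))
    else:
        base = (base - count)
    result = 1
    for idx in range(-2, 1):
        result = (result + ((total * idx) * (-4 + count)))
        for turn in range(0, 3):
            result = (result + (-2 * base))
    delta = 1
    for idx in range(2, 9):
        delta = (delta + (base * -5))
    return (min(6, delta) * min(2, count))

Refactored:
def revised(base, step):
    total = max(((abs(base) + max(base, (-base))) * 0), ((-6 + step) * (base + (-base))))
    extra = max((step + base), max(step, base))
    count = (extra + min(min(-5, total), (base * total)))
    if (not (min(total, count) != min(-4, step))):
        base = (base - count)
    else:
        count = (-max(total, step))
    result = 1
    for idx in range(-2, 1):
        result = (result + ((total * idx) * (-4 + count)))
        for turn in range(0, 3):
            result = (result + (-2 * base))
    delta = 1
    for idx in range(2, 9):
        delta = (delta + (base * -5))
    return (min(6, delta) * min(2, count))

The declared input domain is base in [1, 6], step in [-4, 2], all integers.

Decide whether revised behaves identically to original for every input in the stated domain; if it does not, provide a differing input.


The two are interchangeable: statement counts differ, and arithmetic usage differs, and constant usage differs, and boolean connective usage differs, and local variable names differ, and min/max/abs usage differs, and every declared input agrees.
One worked example (base=4, step=2) — original: total=0, then count=1, then (min(total, count) != min(-4, step)) is true, then count=-2, then result=1, then (idx=-2), then result=1, then (turn=0), then result=-7, then (turn=1), then result=-15, then (turn=2), then result=-23, then (idx=-1), then result=-23, then (turn=0), then result=-31, then (turn=1), then result=-39, then (turn=2), then result=-47, then (idx=0), then result=-47, then (turn=0), then result=-55, then (turn=1), then result=-63, then (turn=2), then result=-71, then delta=1, then (idx=2), then delta=-19, then (idx=3), then delta=-39, then (idx=4), then delta=-59, then (idx=5), then delta=-79, then (idx=6), then delta=-99, then (idx=7), then delta=-119, then (idx=8), then delta=-139, then returns 278; revised: total=0, then extra=6, then count=1, then (not (min(total, count) != min(-4, step))) is false, then count=-2, then result=1, then (idx=-2), then result=1, then (turn=0), then result=-7, then (turn=1), then result=-15, then (turn=2), then result=-23, then (idx=-1), then result=-23, then (turn=0), then result=-31, then (turn=1), then result=-39, then (turn=2), then result=-47, then (idx=0), then result=-47, then (turn=0), then result=-55, then (turn=1), then result=-63, then (turn=2), then result=-71, then delta=1, then (idx=2), then delta=-19, then (idx=3), then delta=-39, then (idx=4), then delta=-59, then (idx=5), then delta=-79, then (idx=6), then delta=-99, then (idx=7), then delta=-119, then (idx=8), then delta=-139, then returns 278; agreement on 278.
Checked all 42 inputs in the declared domain: the outputs agree on every one.
verdict: equivalent


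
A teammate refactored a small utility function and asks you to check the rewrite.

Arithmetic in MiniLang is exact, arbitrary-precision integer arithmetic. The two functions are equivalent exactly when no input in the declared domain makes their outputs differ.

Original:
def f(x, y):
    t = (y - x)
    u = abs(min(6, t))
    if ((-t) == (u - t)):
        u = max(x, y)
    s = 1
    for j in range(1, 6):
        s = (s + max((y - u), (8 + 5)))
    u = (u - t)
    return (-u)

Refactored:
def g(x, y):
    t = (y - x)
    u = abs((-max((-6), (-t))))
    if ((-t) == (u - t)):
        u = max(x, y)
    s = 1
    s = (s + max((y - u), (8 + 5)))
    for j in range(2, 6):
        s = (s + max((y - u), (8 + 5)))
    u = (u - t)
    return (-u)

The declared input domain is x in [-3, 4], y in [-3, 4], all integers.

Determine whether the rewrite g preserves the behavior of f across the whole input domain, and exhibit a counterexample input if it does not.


The two versions differ — the changes include min/max/abs usage differs, plus statement counts differ, plus arithmetic usage differs, plus constant usage differs, plus loop structure differs.
One worked example (x=-3, y=2) — f: t := 5 | u := 5 | ((-t) == (u - t)): false | s := 1 | iter j=1: | s := 14 | iter j=2: | s := 27 | iter j=3: | s := 40 | iter j=4: | s := 53 | iter j=5: | s := 66 | u := 0 | result 0; g: t := 5 | u := 5 | ((-t) == (u - t)): false | s := 1 | s := 14 | iter j=2: | s := 27 | iter j=3: | s := 40 | iter j=4: | s := 53 | iter j=5: | s := 66 | u := 0 | result 0; agreement on 0.
Checked all 64 inputs in the declared domain: the outputs agree on every one.
verdict: equivalent


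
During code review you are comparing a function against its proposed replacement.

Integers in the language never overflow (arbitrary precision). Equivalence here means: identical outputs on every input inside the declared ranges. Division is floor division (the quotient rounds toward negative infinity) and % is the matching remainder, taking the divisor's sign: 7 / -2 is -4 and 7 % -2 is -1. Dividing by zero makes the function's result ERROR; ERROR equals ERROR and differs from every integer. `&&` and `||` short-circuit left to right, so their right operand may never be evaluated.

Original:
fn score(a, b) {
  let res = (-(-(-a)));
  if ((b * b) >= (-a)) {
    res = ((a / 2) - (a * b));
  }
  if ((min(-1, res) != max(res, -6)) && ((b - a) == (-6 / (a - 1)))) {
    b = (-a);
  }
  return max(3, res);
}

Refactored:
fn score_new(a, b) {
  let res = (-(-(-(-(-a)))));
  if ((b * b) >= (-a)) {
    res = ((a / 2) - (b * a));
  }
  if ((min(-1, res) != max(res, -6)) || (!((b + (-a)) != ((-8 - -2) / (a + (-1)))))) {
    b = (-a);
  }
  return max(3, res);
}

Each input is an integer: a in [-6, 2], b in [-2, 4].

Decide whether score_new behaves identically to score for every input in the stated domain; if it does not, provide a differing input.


Run the pair on a=1, b=-2.
score: res = -1; ((b * b) >= (-a)) -> true; res = 2; division by zero -> ERROR
score_new: res = -1; ((b * b) >= (-a)) -> true; res = 2; ((min(-1, res) != max(res, -6)) || (!((b + (-a)) != ((-8 - -2) / (a + (-1)))))) -> true; b = -1; return 3
ERROR against 3: the behavior changed.
verdict: not equivalent; witness: a=1, b=-2


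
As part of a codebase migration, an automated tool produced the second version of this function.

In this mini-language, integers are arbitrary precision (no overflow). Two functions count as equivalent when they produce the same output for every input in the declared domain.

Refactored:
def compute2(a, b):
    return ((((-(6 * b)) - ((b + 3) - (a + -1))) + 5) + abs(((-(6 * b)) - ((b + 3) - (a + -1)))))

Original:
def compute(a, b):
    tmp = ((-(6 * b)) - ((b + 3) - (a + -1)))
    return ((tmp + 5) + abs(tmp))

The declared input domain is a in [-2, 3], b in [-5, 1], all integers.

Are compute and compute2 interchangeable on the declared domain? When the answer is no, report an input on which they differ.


Comparing the listings, the differences include: statement counts differ, constant usage differs, arithmetic usage differs, local variable names differ.
As a probe, take a=0, b=1: compute runs tmp=-11, then returns 5; compute2 runs returns 5; both end at 5.
An exhaustive pass over the 42 declared inputs shows identical outputs.
verdict: equivalent
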